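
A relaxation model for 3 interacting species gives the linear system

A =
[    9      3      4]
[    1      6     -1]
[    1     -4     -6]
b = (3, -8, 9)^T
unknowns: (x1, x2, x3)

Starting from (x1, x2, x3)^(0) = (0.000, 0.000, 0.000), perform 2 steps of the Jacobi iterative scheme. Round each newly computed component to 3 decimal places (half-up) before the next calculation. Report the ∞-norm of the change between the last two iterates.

1.111

Iteration 1:
  x1 = (3 - (3)·0.000 - (4)·0.000) / (9) = 0.333
  x2 = (-8 - (1)·0.000 - (-1)·0.000) / (6) = -1.333
  x3 = (9 - (1)·0.000 - (-4)·0.000) / (-6) = -1.500
Iteration 2:
  x1 = (3 - (3)·-1.333 - (4)·-1.500) / (9) = 1.444
  x2 = (-8 - (1)·0.333 - (-1)·-1.500) / (6) = -1.639
  x3 = (9 - (1)·0.333 - (-4)·-1.333) / (-6) = -0.556
Change: (1.111, -0.306, 0.944) → max |·| = 1.111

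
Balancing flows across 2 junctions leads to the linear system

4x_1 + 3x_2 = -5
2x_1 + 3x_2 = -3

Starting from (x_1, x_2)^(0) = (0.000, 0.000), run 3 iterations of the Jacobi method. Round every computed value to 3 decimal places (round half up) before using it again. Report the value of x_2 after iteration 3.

-0.667

Iteration 1:
  x_1 = (-5 - (3)·0.000) / (4) = -1.250
  x_2 = (-3 - (2)·0.000) / (3) = -1.000
Iteration 2:
  x_1 = (-5 - (3)·-1.000) / (4) = -0.500
  x_2 = (-3 - (2)·-1.250) / (3) = -0.167
Iteration 3:
  x_1 = (-5 - (3)·-0.167) / (4) = -1.125
  x_2 = (-3 - (2)·-0.500) / (3) = -0.667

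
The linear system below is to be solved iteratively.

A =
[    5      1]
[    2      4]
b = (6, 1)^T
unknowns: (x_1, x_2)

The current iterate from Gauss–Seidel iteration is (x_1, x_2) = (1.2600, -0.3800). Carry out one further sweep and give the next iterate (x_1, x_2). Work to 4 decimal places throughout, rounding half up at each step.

(1.2760, -0.3880)

One sweep:
  x_1 = (6 - (1)·-0.3800) / (5) = 1.2760
  x_2 = (1 - (2)·1.2760) / (4) = -0.3880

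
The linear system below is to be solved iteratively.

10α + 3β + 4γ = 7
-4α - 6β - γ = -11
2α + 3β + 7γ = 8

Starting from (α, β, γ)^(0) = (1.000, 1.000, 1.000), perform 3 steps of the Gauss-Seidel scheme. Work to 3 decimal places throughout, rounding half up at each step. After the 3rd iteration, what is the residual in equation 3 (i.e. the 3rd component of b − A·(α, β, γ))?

Iteration 1:
  α = (7 - (3)·1.000 - (4)·1.000) / (10) = 0.000
  β = (-11 - (-4)·0.000 - (-1)·1.000) / (-6) = 1.667
  γ = (8 - (2)·0.000 - (3)·1.667) / (7) = 0.428
Iteration 2:
  α = (7 - (3)·1.667 - (4)·0.428) / (10) = 0.029
  β = (-11 - (-4)·0.029 - (-1)·0.428) / (-6) = 1.743
  γ = (8 - (2)·0.029 - (3)·1.743) / (7) = 0.388
Iteration 3:
  α = (7 - (3)·1.743 - (4)·0.388) / (10) = 0.022
  β = (-11 - (-4)·0.022 - (-1)·0.388) / (-6) = 1.754
  γ = (8 - (2)·0.022 - (3)·1.754) / (7) = 0.385
Residual b − A·x = (-0.022, -0.003, -0.001)

-0.001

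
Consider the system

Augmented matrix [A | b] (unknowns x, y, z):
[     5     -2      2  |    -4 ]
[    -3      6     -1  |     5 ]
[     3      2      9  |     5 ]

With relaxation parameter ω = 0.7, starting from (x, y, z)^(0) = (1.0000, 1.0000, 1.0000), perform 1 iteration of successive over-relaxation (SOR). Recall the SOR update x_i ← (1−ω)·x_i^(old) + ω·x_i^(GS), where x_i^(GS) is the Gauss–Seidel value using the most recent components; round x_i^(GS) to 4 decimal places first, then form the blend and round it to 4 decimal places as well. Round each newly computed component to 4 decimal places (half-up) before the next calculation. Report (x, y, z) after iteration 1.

(-0.2600, 0.9090, 0.6081)

Iteration 1:
  x: GS value = (-4 - (-2)·1.0000 - (2)·1.0000) / (5) = -0.8000;  x ← (1−ω)·1.0000 + ω·-0.8000 = -0.2600
  y: GS value = (5 - (-3)·-0.2600 - (-1)·1.0000) / (6) = 0.8700;  y ← (1−ω)·1.0000 + ω·0.8700 = 0.9090
  z: GS value = (5 - (3)·-0.2600 - (2)·0.9090) / (9) = 0.4402;  z ← (1−ω)·1.0000 + ω·0.4402 = 0.6081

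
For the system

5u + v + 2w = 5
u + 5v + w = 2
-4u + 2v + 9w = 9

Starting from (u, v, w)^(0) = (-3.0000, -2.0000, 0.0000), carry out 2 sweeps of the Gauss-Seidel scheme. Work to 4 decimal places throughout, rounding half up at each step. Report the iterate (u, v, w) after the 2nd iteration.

Iteration 1:
  u = (5 - (1)·-2.0000 - (2)·0.0000) / (5) = 1.4000
  v = (2 - (1)·1.4000 - (1)·0.0000) / (5) = 0.1200
  w = (9 - (-4)·1.4000 - (2)·0.1200) / (9) = 1.5956
Iteration 2:
  u = (5 - (1)·0.1200 - (2)·1.5956) / (5) = 0.3378
  v = (2 - (1)·0.3378 - (1)·1.5956) / (5) = 0.0133
  w = (9 - (-4)·0.3378 - (2)·0.0133) / (9) = 1.1472

(0.3378, 0.0133, 1.1472)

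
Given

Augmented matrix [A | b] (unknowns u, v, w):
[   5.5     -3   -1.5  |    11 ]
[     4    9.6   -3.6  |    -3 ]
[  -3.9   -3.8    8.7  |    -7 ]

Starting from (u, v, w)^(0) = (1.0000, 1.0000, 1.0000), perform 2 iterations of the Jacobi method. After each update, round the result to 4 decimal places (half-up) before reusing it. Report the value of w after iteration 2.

Iteration 1:
  u = (11 - (-3)·1.0000 - (-1.5)·1.0000) / (5.5) = 2.8182
  v = (-3 - (4)·1.0000 - (-3.6)·1.0000) / (9.6) = -0.3542
  w = (-7 - (-3.9)·1.0000 - (-3.8)·1.0000) / (8.7) = 0.0805
Iteration 2:
  u = (11 - (-3)·-0.3542 - (-1.5)·0.0805) / (5.5) = 1.8288
  v = (-3 - (4)·2.8182 - (-3.6)·0.0805) / (9.6) = -1.4566
  w = (-7 - (-3.9)·2.8182 - (-3.8)·-0.3542) / (8.7) = 0.3040

0.3040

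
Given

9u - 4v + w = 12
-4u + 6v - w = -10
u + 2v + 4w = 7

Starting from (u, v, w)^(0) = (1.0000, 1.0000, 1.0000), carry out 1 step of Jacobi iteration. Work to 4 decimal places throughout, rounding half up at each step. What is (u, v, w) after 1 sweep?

(1.6667, -0.8333, 1.0000)

Iteration 1:
  u = (12 - (-4)·1.0000 - (1)·1.0000) / (9) = 1.6667
  v = (-10 - (-4)·1.0000 - (-1)·1.0000) / (6) = -0.8333
  w = (7 - (1)·1.0000 - (2)·1.0000) / (4) = 1.0000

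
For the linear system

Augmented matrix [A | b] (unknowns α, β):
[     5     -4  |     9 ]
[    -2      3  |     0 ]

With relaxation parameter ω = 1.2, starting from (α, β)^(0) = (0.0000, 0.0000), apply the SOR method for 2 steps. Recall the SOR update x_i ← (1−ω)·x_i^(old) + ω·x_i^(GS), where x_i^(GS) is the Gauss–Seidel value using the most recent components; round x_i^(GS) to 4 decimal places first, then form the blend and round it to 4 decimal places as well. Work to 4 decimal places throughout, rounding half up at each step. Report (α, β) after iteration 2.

Iteration 1:
  α: GS value = (9 - (-4)·0.0000) / (5) = 1.8000;  α ← (1−ω)·0.0000 + ω·1.8000 = 2.1600
  β: GS value = (0 - (-2)·2.1600) / (3) = 1.4400;  β ← (1−ω)·0.0000 + ω·1.4400 = 1.7280
Iteration 2:
  α: GS value = (9 - (-4)·1.7280) / (5) = 3.1824;  α ← (1−ω)·2.1600 + ω·3.1824 = 3.3869
  β: GS value = (0 - (-2)·3.3869) / (3) = 2.2579;  β ← (1−ω)·1.7280 + ω·2.2579 = 2.3639

(3.3869, 2.3639)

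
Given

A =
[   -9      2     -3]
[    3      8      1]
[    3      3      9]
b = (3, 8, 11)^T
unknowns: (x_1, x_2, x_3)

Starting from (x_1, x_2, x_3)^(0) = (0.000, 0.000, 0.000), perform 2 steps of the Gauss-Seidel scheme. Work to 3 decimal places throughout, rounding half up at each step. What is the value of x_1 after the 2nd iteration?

Iteration 1:
  x_1 = (3 - (2)·0.000 - (-3)·0.000) / (-9) = -0.333
  x_2 = (8 - (3)·-0.333 - (1)·0.000) / (8) = 1.125
  x_3 = (11 - (3)·-0.333 - (3)·1.125) / (9) = 0.958
Iteration 2:
  x_1 = (3 - (2)·1.125 - (-3)·0.958) / (-9) = -0.403
  x_2 = (8 - (3)·-0.403 - (1)·0.958) / (8) = 1.031
  x_3 = (11 - (3)·-0.403 - (3)·1.031) / (9) = 1.013

-0.403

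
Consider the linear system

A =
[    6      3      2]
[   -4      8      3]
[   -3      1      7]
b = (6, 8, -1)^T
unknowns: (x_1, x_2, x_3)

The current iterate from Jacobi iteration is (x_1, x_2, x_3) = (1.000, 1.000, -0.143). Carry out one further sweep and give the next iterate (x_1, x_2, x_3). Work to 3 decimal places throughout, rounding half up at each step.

(0.548, 1.554, 0.143)

One sweep:
  x_1 = (6 - (3)·1.000 - (2)·-0.143) / (6) = 0.548
  x_2 = (8 - (-4)·1.000 - (3)·-0.143) / (8) = 1.554
  x_3 = (-1 - (-3)·1.000 - (1)·1.000) / (7) = 0.143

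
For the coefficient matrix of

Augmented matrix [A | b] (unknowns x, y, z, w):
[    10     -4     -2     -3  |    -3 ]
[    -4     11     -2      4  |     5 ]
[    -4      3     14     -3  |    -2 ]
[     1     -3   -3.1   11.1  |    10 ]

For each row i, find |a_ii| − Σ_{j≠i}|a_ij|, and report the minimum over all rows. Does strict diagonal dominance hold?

1

row 1: |10| − (4+2+3) = 1
row 2: |11| − (4+2+4) = 1
row 3: |14| − (4+3+3) = 4
row 4: |11.1| − (1+3+3.1) = 4
minimum over rows = 1 → strictly diagonally dominant (convergence guaranteed)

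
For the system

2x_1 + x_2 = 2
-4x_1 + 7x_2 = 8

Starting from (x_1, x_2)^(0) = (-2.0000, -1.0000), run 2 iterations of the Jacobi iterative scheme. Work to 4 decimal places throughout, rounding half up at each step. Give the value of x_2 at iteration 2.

2.0000

Iteration 1:
  x_1 = (2 - (1)·-1.0000) / (2) = 1.5000
  x_2 = (8 - (-4)·-2.0000) / (7) = 0.0000
Iteration 2:
  x_1 = (2 - (1)·0.0000) / (2) = 1.0000
  x_2 = (8 - (-4)·1.5000) / (7) = 2.0000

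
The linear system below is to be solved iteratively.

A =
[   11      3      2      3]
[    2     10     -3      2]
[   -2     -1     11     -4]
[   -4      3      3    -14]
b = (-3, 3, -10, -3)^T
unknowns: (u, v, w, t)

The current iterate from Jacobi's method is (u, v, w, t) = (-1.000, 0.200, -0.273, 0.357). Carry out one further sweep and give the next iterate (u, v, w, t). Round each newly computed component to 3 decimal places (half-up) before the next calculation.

One sweep:
  u = (-3 - (3)·0.200 - (2)·-0.273 - (3)·0.357) / (11) = -0.375
  v = (3 - (2)·-1.000 - (-3)·-0.273 - (2)·0.357) / (10) = 0.347
  w = (-10 - (-2)·-1.000 - (-1)·0.200 - (-4)·0.357) / (11) = -0.943
  t = (-3 - (-4)·-1.000 - (3)·0.200 - (3)·-0.273) / (-14) = 0.484

(-0.375, 0.347, -0.943, 0.484)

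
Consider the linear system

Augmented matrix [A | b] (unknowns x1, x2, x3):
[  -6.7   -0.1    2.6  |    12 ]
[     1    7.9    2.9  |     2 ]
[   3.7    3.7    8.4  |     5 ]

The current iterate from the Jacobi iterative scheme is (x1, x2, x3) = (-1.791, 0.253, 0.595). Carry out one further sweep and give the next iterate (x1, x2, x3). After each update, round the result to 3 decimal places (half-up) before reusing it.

(-1.564, 0.261, 1.273)

One sweep:
  x1 = (12 - (-0.1)·0.253 - (2.6)·0.595) / (-6.7) = -1.564
  x2 = (2 - (1)·-1.791 - (2.9)·0.595) / (7.9) = 0.261
  x3 = (5 - (3.7)·-1.791 - (3.7)·0.253) / (8.4) = 1.273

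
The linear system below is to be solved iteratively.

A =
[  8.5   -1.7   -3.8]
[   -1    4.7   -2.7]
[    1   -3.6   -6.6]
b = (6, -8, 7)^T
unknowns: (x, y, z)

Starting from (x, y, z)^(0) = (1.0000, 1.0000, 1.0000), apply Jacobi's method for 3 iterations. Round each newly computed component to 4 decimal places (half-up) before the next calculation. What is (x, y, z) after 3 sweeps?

(0.0965, -1.9341, 0.1473)

Iteration 1:
  x = (6 - (-1.7)·1.0000 - (-3.8)·1.0000) / (8.5) = 1.3529
  y = (-8 - (-1)·1.0000 - (-2.7)·1.0000) / (4.7) = -0.9149
  z = (7 - (1)·1.0000 - (-3.6)·1.0000) / (-6.6) = -1.4545
Iteration 2:
  x = (6 - (-1.7)·-0.9149 - (-3.8)·-1.4545) / (8.5) = -0.1273
  y = (-8 - (-1)·1.3529 - (-2.7)·-1.4545) / (4.7) = -2.2498
  z = (7 - (1)·1.3529 - (-3.6)·-0.9149) / (-6.6) = -0.3566
Iteration 3:
  x = (6 - (-1.7)·-2.2498 - (-3.8)·-0.3566) / (8.5) = 0.0965
  y = (-8 - (-1)·-0.1273 - (-2.7)·-0.3566) / (4.7) = -1.9341
  z = (7 - (1)·-0.1273 - (-3.6)·-2.2498) / (-6.6) = 0.1473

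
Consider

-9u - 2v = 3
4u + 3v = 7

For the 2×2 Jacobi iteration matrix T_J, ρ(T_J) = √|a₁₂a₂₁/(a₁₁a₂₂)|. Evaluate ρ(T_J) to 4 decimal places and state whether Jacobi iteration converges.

0.5443

a₁₂a₂₁/(a₁₁a₂₂) = (-2)·(4) / ((-9)·(3)) = 0.296296
ρ = √|0.296296| = √0.296296 = 0.5443
ρ < 1, so Jacobi converges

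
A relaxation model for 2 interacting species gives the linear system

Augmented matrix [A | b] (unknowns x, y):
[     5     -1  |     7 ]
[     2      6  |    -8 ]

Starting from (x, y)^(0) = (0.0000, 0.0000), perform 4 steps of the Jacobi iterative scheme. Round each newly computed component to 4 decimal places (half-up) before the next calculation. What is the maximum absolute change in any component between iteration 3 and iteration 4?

0.0311

Iteration 1:
  x = (7 - (-1)·0.0000) / (5) = 1.4000
  y = (-8 - (2)·0.0000) / (6) = -1.3333
Iteration 2:
  x = (7 - (-1)·-1.3333) / (5) = 1.1333
  y = (-8 - (2)·1.4000) / (6) = -1.8000
Iteration 3:
  x = (7 - (-1)·-1.8000) / (5) = 1.0400
  y = (-8 - (2)·1.1333) / (6) = -1.7111
Iteration 4:
  x = (7 - (-1)·-1.7111) / (5) = 1.0578
  y = (-8 - (2)·1.0400) / (6) = -1.6800
Change: (0.0178, 0.0311) → max |·| = 0.0311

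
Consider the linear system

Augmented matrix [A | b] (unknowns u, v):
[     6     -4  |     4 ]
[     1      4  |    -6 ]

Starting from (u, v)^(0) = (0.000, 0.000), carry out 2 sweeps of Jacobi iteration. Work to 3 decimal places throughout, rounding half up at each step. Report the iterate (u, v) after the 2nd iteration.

(-0.333, -1.667)

Iteration 1:
  u = (4 - (-4)·0.000) / (6) = 0.667
  v = (-6 - (1)·0.000) / (4) = -1.500
Iteration 2:
  u = (4 - (-4)·-1.500) / (6) = -0.333
  v = (-6 - (1)·0.667) / (4) = -1.667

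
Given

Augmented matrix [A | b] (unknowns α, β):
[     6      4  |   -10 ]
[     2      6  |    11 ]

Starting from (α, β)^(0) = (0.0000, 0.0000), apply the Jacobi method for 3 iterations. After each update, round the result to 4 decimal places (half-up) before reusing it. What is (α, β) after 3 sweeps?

(-3.2593, 2.7963)

Iteration 1:
  α = (-10 - (4)·0.0000) / (6) = -1.6667
  β = (11 - (2)·0.0000) / (6) = 1.8333
Iteration 2:
  α = (-10 - (4)·1.8333) / (6) = -2.8889
  β = (11 - (2)·-1.6667) / (6) = 2.3889
Iteration 3:
  α = (-10 - (4)·2.3889) / (6) = -3.2593
  β = (11 - (2)·-2.8889) / (6) = 2.7963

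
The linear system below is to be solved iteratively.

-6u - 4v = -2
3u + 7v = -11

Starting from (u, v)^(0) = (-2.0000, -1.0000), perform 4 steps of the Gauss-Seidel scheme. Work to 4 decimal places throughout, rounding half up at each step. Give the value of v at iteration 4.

Iteration 1:
  u = (-2 - (-4)·-1.0000) / (-6) = 1.0000
  v = (-11 - (3)·1.0000) / (7) = -2.0000
Iteration 2:
  u = (-2 - (-4)·-2.0000) / (-6) = 1.6667
  v = (-11 - (3)·1.6667) / (7) = -2.2857
Iteration 3:
  u = (-2 - (-4)·-2.2857) / (-6) = 1.8571
  v = (-11 - (3)·1.8571) / (7) = -2.3673
Iteration 4:
  u = (-2 - (-4)·-2.3673) / (-6) = 1.9115
  v = (-11 - (3)·1.9115) / (7) = -2.3906

-2.3906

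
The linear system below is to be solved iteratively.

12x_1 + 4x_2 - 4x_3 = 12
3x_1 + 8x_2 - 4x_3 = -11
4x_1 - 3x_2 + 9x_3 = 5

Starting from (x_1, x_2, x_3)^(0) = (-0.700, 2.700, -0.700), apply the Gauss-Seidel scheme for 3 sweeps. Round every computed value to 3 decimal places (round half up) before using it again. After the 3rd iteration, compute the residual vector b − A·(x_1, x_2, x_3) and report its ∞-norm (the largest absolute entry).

Iteration 1:
  x_1 = (12 - (4)·2.700 - (-4)·-0.700) / (12) = -0.133
  x_2 = (-11 - (3)·-0.133 - (-4)·-0.700) / (8) = -1.675
  x_3 = (5 - (4)·-0.133 - (-3)·-1.675) / (9) = 0.056
Iteration 2:
  x_1 = (12 - (4)·-1.675 - (-4)·0.056) / (12) = 1.577
  x_2 = (-11 - (3)·1.577 - (-4)·0.056) / (8) = -1.938
  x_3 = (5 - (4)·1.577 - (-3)·-1.938) / (9) = -0.791
Iteration 3:
  x_1 = (12 - (4)·-1.938 - (-4)·-0.791) / (12) = 1.382
  x_2 = (-11 - (3)·1.382 - (-4)·-0.791) / (8) = -2.289
  x_3 = (5 - (4)·1.382 - (-3)·-2.289) / (9) = -0.822
Residual b − A·x = (1.284, -0.122, 0.003); ∞-norm = 1.284

1.284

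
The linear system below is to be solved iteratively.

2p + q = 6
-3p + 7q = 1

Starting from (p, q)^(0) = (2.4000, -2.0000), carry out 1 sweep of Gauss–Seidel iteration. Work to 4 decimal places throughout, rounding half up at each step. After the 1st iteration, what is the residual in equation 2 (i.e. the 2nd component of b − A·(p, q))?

Iteration 1:
  p = (6 - (1)·-2.0000) / (2) = 4.0000
  q = (1 - (-3)·4.0000) / (7) = 1.8571
Residual b − A·x = (-3.8571, 0.0003)

0.0003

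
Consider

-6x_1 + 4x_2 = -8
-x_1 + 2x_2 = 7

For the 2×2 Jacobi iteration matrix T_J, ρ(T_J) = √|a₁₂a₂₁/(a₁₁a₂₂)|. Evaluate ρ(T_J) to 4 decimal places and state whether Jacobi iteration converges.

0.5774

a₁₂a₂₁/(a₁₁a₂₂) = (4)·(-1) / ((-6)·(2)) = 0.333333
ρ = √|0.333333| = √0.333333 = 0.5774
ρ < 1, so Jacobi converges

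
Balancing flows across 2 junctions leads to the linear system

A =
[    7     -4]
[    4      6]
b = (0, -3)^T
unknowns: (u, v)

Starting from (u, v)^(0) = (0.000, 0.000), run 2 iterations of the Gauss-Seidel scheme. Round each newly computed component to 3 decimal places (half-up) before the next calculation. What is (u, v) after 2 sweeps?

(-0.286, -0.309)

Iteration 1:
  u = (0 - (-4)·0.000) / (7) = 0.000
  v = (-3 - (4)·0.000) / (6) = -0.500
Iteration 2:
  u = (0 - (-4)·-0.500) / (7) = -0.286
  v = (-3 - (4)·-0.286) / (6) = -0.309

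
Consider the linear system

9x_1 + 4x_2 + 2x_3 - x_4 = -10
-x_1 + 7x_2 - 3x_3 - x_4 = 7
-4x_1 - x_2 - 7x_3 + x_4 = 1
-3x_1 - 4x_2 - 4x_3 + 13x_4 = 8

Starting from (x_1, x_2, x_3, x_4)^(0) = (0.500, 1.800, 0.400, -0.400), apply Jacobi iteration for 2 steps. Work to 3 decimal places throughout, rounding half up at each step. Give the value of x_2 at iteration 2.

Iteration 1:
  x_1 = (-10 - (4)·1.800 - (2)·0.400 - (-1)·-0.400) / (9) = -2.044
  x_2 = (7 - (-1)·0.500 - (-3)·0.400 - (-1)·-0.400) / (7) = 1.186
  x_3 = (1 - (-4)·0.500 - (-1)·1.800 - (1)·-0.400) / (-7) = -0.743
  x_4 = (8 - (-3)·0.500 - (-4)·1.800 - (-4)·0.400) / (13) = 1.408
Iteration 2:
  x_1 = (-10 - (4)·1.186 - (2)·-0.743 - (-1)·1.408) / (9) = -1.317
  x_2 = (7 - (-1)·-2.044 - (-3)·-0.743 - (-1)·1.408) / (7) = 0.591
  x_3 = (1 - (-4)·-2.044 - (-1)·1.186 - (1)·1.408) / (-7) = 1.057
  x_4 = (8 - (-3)·-2.044 - (-4)·1.186 - (-4)·-0.743) / (13) = 0.280

0.591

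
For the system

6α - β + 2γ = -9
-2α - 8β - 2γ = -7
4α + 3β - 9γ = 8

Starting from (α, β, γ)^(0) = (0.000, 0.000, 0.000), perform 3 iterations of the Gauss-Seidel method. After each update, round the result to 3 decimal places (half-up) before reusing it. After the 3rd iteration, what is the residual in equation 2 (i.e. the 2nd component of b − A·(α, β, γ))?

Iteration 1:
  α = (-9 - (-1)·0.000 - (2)·0.000) / (6) = -1.500
  β = (-7 - (-2)·-1.500 - (-2)·0.000) / (-8) = 1.250
  γ = (8 - (4)·-1.500 - (3)·1.250) / (-9) = -1.139
Iteration 2:
  α = (-9 - (-1)·1.250 - (2)·-1.139) / (6) = -0.912
  β = (-7 - (-2)·-0.912 - (-2)·-1.139) / (-8) = 1.388
  γ = (8 - (4)·-0.912 - (3)·1.388) / (-9) = -0.832
Iteration 3:
  α = (-9 - (-1)·1.388 - (2)·-0.832) / (6) = -0.991
  β = (-7 - (-2)·-0.991 - (-2)·-0.832) / (-8) = 1.331
  γ = (8 - (4)·-0.991 - (3)·1.331) / (-9) = -0.886
Residual b − A·x = (0.049, -0.106, -0.003)

-0.106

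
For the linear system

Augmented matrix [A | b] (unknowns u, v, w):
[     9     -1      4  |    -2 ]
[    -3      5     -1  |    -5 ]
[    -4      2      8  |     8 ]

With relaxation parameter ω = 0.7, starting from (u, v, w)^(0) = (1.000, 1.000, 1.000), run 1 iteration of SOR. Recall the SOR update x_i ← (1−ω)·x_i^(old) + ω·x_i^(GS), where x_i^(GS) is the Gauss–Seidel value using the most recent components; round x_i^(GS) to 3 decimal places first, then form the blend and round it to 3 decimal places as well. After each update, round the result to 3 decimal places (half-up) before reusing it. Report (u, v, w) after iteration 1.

(-0.089, -0.297, 1.021)

Iteration 1:
  u: GS value = (-2 - (-1)·1.000 - (4)·1.000) / (9) = -0.556;  u ← (1−ω)·1.000 + ω·-0.556 = -0.089
  v: GS value = (-5 - (-3)·-0.089 - (-1)·1.000) / (5) = -0.853;  v ← (1−ω)·1.000 + ω·-0.853 = -0.297
  w: GS value = (8 - (-4)·-0.089 - (2)·-0.297) / (8) = 1.030;  w ← (1−ω)·1.000 + ω·1.030 = 1.021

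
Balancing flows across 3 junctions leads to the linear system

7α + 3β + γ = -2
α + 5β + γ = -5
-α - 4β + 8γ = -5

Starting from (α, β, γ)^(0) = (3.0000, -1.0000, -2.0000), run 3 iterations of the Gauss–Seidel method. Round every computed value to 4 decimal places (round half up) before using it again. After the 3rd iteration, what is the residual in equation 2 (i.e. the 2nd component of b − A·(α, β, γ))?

Iteration 1:
  α = (-2 - (3)·-1.0000 - (1)·-2.0000) / (7) = 0.4286
  β = (-5 - (1)·0.4286 - (1)·-2.0000) / (5) = -0.6857
  γ = (-5 - (-1)·0.4286 - (-4)·-0.6857) / (8) = -0.9143
Iteration 2:
  α = (-2 - (3)·-0.6857 - (1)·-0.9143) / (7) = 0.1388
  β = (-5 - (1)·0.1388 - (1)·-0.9143) / (5) = -0.8449
  γ = (-5 - (-1)·0.1388 - (-4)·-0.8449) / (8) = -1.0301
Iteration 3:
  α = (-2 - (3)·-0.8449 - (1)·-1.0301) / (7) = 0.2235
  β = (-5 - (1)·0.2235 - (1)·-1.0301) / (5) = -0.8387
  γ = (-5 - (-1)·0.2235 - (-4)·-0.8387) / (8) = -1.0164
Residual b − A·x = (-0.0320, -0.0136, -0.0001)

-0.0136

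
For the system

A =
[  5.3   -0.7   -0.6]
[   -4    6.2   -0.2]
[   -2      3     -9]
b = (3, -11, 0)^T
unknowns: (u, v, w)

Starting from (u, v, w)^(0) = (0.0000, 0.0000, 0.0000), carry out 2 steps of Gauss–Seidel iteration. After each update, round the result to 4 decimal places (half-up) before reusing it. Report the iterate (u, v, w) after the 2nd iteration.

Iteration 1:
  u = (3 - (-0.7)·0.0000 - (-0.6)·0.0000) / (5.3) = 0.5660
  v = (-11 - (-4)·0.5660 - (-0.2)·0.0000) / (6.2) = -1.4090
  w = (0 - (-2)·0.5660 - (3)·-1.4090) / (-9) = -0.5954
Iteration 2:
  u = (3 - (-0.7)·-1.4090 - (-0.6)·-0.5954) / (5.3) = 0.3125
  v = (-11 - (-4)·0.3125 - (-0.2)·-0.5954) / (6.2) = -1.5918
  w = (0 - (-2)·0.3125 - (3)·-1.5918) / (-9) = -0.6000

(0.3125, -1.5918, -0.6000)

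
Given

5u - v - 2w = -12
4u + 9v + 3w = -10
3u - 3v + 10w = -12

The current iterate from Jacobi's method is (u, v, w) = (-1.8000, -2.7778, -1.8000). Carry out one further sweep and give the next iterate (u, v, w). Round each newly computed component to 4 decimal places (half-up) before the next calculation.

(-3.6756, 0.2889, -1.4933)

One sweep:
  u = (-12 - (-1)·-2.7778 - (-2)·-1.8000) / (5) = -3.6756
  v = (-10 - (4)·-1.8000 - (3)·-1.8000) / (9) = 0.2889
  w = (-12 - (3)·-1.8000 - (-3)·-2.7778) / (10) = -1.4933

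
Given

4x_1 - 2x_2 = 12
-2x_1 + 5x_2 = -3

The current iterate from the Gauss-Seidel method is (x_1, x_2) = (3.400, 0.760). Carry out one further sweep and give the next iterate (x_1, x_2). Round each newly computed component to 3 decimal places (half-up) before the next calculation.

One sweep:
  x_1 = (12 - (-2)·0.760) / (4) = 3.380
  x_2 = (-3 - (-2)·3.380) / (5) = 0.752

(3.380, 0.752)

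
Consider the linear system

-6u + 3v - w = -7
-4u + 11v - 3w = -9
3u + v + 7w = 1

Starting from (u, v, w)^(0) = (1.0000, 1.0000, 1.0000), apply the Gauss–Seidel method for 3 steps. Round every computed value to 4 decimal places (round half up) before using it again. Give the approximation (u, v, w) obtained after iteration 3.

(0.9702, -0.5530, -0.1939)

Iteration 1:
  u = (-7 - (3)·1.0000 - (-1)·1.0000) / (-6) = 1.5000
  v = (-9 - (-4)·1.5000 - (-3)·1.0000) / (11) = 0.0000
  w = (1 - (3)·1.5000 - (1)·0.0000) / (7) = -0.5000
Iteration 2:
  u = (-7 - (3)·0.0000 - (-1)·-0.5000) / (-6) = 1.2500
  v = (-9 - (-4)·1.2500 - (-3)·-0.5000) / (11) = -0.5000
  w = (1 - (3)·1.2500 - (1)·-0.5000) / (7) = -0.3214
Iteration 3:
  u = (-7 - (3)·-0.5000 - (-1)·-0.3214) / (-6) = 0.9702
  v = (-9 - (-4)·0.9702 - (-3)·-0.3214) / (11) = -0.5530
  w = (1 - (3)·0.9702 - (1)·-0.5530) / (7) = -0.1939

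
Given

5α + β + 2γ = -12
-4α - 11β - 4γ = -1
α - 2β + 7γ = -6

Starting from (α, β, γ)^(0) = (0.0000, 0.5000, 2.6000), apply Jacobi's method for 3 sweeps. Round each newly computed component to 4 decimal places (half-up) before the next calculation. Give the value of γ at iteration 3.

-0.1115

Iteration 1:
  α = (-12 - (1)·0.5000 - (2)·2.6000) / (5) = -3.5400
  β = (-1 - (-4)·0.0000 - (-4)·2.6000) / (-11) = -0.8545
  γ = (-6 - (1)·0.0000 - (-2)·0.5000) / (7) = -0.7143
Iteration 2:
  α = (-12 - (1)·-0.8545 - (2)·-0.7143) / (5) = -1.9434
  β = (-1 - (-4)·-3.5400 - (-4)·-0.7143) / (-11) = 1.6379
  γ = (-6 - (1)·-3.5400 - (-2)·-0.8545) / (7) = -0.5956
Iteration 3:
  α = (-12 - (1)·1.6379 - (2)·-0.5956) / (5) = -2.4893
  β = (-1 - (-4)·-1.9434 - (-4)·-0.5956) / (-11) = 1.0142
  γ = (-6 - (1)·-1.9434 - (-2)·1.6379) / (7) = -0.1115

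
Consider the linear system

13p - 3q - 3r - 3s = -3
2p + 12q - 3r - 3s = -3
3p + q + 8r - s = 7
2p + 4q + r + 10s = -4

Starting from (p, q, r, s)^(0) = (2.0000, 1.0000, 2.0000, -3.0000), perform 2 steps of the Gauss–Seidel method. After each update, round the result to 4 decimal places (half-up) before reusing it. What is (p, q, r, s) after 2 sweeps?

(-0.2425, -0.1070, 0.9501, -0.4037)

Iteration 1:
  p = (-3 - (-3)·1.0000 - (-3)·2.0000 - (-3)·-3.0000) / (13) = -0.2308
  q = (-3 - (2)·-0.2308 - (-3)·2.0000 - (-3)·-3.0000) / (12) = -0.4615
  r = (7 - (3)·-0.2308 - (1)·-0.4615 - (-1)·-3.0000) / (8) = 0.6442
  s = (-4 - (2)·-0.2308 - (4)·-0.4615 - (1)·0.6442) / (10) = -0.2337
Iteration 2:
  p = (-3 - (-3)·-0.4615 - (-3)·0.6442 - (-3)·-0.2337) / (13) = -0.2425
  q = (-3 - (2)·-0.2425 - (-3)·0.6442 - (-3)·-0.2337) / (12) = -0.1070
  r = (7 - (3)·-0.2425 - (1)·-0.1070 - (-1)·-0.2337) / (8) = 0.9501
  s = (-4 - (2)·-0.2425 - (4)·-0.1070 - (1)·0.9501) / (10) = -0.4037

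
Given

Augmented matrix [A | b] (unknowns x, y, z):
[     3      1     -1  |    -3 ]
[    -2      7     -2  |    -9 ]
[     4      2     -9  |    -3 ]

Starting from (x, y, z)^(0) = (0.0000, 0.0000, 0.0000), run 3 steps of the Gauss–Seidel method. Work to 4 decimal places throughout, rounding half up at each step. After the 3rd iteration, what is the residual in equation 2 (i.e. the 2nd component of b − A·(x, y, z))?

Iteration 1:
  x = (-3 - (1)·0.0000 - (-1)·0.0000) / (3) = -1.0000
  y = (-9 - (-2)·-1.0000 - (-2)·0.0000) / (7) = -1.5714
  z = (-3 - (4)·-1.0000 - (2)·-1.5714) / (-9) = -0.4603
Iteration 2:
  x = (-3 - (1)·-1.5714 - (-1)·-0.4603) / (3) = -0.6296
  y = (-9 - (-2)·-0.6296 - (-2)·-0.4603) / (7) = -1.5971
  z = (-3 - (4)·-0.6296 - (2)·-1.5971) / (-9) = -0.3014
Iteration 3:
  x = (-3 - (1)·-1.5971 - (-1)·-0.3014) / (3) = -0.5681
  y = (-9 - (-2)·-0.5681 - (-2)·-0.3014) / (7) = -1.5341
  z = (-3 - (4)·-0.5681 - (2)·-1.5341) / (-9) = -0.2601
Residual b − A·x = (-0.0217, 0.0823, -0.0003)

0.0823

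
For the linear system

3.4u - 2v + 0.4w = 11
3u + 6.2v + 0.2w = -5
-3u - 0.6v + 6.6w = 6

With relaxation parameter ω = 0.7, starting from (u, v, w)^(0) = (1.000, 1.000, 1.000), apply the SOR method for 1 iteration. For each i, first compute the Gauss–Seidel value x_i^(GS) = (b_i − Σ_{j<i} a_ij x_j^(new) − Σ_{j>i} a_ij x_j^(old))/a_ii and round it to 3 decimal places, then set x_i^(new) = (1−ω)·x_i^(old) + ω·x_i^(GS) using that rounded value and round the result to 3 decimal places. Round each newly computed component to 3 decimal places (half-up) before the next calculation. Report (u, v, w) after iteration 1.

(2.894, -1.267, 1.776)

Iteration 1:
  u: GS value = (11 - (-2)·1.000 - (0.4)·1.000) / (3.4) = 3.706;  u ← (1−ω)·1.000 + ω·3.706 = 2.894
  v: GS value = (-5 - (3)·2.894 - (0.2)·1.000) / (6.2) = -2.239;  v ← (1−ω)·1.000 + ω·-2.239 = -1.267
  w: GS value = (6 - (-3)·2.894 - (-0.6)·-1.267) / (6.6) = 2.109;  w ← (1−ω)·1.000 + ω·2.109 = 1.776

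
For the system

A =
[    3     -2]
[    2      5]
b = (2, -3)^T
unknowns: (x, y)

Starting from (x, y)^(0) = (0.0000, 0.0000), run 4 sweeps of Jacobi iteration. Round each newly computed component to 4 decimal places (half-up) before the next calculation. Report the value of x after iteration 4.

0.1955

Iteration 1:
  x = (2 - (-2)·0.0000) / (3) = 0.6667
  y = (-3 - (2)·0.0000) / (5) = -0.6000
Iteration 2:
  x = (2 - (-2)·-0.6000) / (3) = 0.2667
  y = (-3 - (2)·0.6667) / (5) = -0.8667
Iteration 3:
  x = (2 - (-2)·-0.8667) / (3) = 0.0889
  y = (-3 - (2)·0.2667) / (5) = -0.7067
Iteration 4:
  x = (2 - (-2)·-0.7067) / (3) = 0.1955
  y = (-3 - (2)·0.0889) / (5) = -0.6356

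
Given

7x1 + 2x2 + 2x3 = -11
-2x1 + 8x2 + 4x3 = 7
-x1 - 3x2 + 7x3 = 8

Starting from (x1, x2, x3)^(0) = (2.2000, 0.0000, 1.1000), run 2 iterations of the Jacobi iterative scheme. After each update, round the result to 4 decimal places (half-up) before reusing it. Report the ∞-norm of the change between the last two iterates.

Iteration 1:
  x1 = (-11 - (2)·0.0000 - (2)·1.1000) / (7) = -1.8857
  x2 = (7 - (-2)·2.2000 - (4)·1.1000) / (8) = 0.8750
  x3 = (8 - (-1)·2.2000 - (-3)·0.0000) / (7) = 1.4571
Iteration 2:
  x1 = (-11 - (2)·0.8750 - (2)·1.4571) / (7) = -2.2377
  x2 = (7 - (-2)·-1.8857 - (4)·1.4571) / (8) = -0.3250
  x3 = (8 - (-1)·-1.8857 - (-3)·0.8750) / (7) = 1.2485
Change: (-0.3520, -1.2000, -0.2086) → max |·| = 1.2000

1.2000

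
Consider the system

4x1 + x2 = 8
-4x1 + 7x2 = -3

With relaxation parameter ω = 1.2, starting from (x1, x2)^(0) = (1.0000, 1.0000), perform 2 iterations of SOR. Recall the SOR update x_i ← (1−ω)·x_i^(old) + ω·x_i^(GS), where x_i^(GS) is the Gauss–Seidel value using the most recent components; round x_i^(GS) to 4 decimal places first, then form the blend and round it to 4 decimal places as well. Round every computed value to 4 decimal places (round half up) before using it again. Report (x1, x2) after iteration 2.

(1.8435, 0.6322)

Iteration 1:
  x1: GS value = (8 - (1)·1.0000) / (4) = 1.7500;  x1 ← (1−ω)·1.0000 + ω·1.7500 = 1.9000
  x2: GS value = (-3 - (-4)·1.9000) / (7) = 0.6571;  x2 ← (1−ω)·1.0000 + ω·0.6571 = 0.5885
Iteration 2:
  x1: GS value = (8 - (1)·0.5885) / (4) = 1.8529;  x1 ← (1−ω)·1.9000 + ω·1.8529 = 1.8435
  x2: GS value = (-3 - (-4)·1.8435) / (7) = 0.6249;  x2 ← (1−ω)·0.5885 + ω·0.6249 = 0.6322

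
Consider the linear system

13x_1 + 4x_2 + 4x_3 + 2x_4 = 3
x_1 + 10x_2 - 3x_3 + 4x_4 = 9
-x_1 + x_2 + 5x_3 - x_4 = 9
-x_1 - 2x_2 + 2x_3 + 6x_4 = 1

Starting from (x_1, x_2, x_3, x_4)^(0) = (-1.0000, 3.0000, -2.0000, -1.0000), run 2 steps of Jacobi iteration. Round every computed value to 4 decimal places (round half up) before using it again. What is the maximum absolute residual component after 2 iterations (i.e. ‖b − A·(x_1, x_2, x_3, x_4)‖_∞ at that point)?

Iteration 1:
  x_1 = (3 - (4)·3.0000 - (4)·-2.0000 - (2)·-1.0000) / (13) = 0.0769
  x_2 = (9 - (1)·-1.0000 - (-3)·-2.0000 - (4)·-1.0000) / (10) = 0.8000
  x_3 = (9 - (-1)·-1.0000 - (1)·3.0000 - (-1)·-1.0000) / (5) = 0.8000
  x_4 = (1 - (-1)·-1.0000 - (-2)·3.0000 - (2)·-2.0000) / (6) = 1.6667
Iteration 2:
  x_1 = (3 - (4)·0.8000 - (4)·0.8000 - (2)·1.6667) / (13) = -0.5180
  x_2 = (9 - (1)·0.0769 - (-3)·0.8000 - (4)·1.6667) / (10) = 0.4656
  x_3 = (9 - (-1)·0.0769 - (1)·0.8000 - (-1)·1.6667) / (5) = 1.9887
  x_4 = (1 - (-1)·0.0769 - (-2)·0.8000 - (2)·0.8000) / (6) = 0.1795
Residual b − A·x = (-0.4422, 10.1101, -1.7476, -3.6412); ∞-norm = 10.1101

10.1101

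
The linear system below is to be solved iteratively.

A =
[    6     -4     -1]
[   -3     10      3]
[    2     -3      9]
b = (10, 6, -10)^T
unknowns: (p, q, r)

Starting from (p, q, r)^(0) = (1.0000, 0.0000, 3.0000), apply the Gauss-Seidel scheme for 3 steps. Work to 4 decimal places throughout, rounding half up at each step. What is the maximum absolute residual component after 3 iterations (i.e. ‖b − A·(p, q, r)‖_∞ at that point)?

0.4751

Iteration 1:
  p = (10 - (-4)·0.0000 - (-1)·3.0000) / (6) = 2.1667
  q = (6 - (-3)·2.1667 - (3)·3.0000) / (10) = 0.3500
  r = (-10 - (2)·2.1667 - (-3)·0.3500) / (9) = -1.4759
Iteration 2:
  p = (10 - (-4)·0.3500 - (-1)·-1.4759) / (6) = 1.6540
  q = (6 - (-3)·1.6540 - (3)·-1.4759) / (10) = 1.5390
  r = (-10 - (2)·1.6540 - (-3)·1.5390) / (9) = -0.9657
Iteration 3:
  p = (10 - (-4)·1.5390 - (-1)·-0.9657) / (6) = 2.5317
  q = (6 - (-3)·2.5317 - (3)·-0.9657) / (10) = 1.6492
  r = (-10 - (2)·2.5317 - (-3)·1.6492) / (9) = -1.1240
Residual b − A·x = (0.2826, 0.4751, 0.0002); ∞-norm = 0.4751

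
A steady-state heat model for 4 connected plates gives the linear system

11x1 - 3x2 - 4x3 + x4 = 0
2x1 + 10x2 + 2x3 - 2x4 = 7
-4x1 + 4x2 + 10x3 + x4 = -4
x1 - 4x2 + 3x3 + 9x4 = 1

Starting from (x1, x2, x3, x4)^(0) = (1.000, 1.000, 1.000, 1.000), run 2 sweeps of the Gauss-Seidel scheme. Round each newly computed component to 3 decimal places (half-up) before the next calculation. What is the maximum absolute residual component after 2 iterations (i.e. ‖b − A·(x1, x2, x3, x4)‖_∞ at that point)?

1.292

Iteration 1:
  x1 = (0 - (-3)·1.000 - (-4)·1.000 - (1)·1.000) / (11) = 0.545
  x2 = (7 - (2)·0.545 - (2)·1.000 - (-2)·1.000) / (10) = 0.591
  x3 = (-4 - (-4)·0.545 - (4)·0.591 - (1)·1.000) / (10) = -0.518
  x4 = (1 - (1)·0.545 - (-4)·0.591 - (3)·-0.518) / (9) = 0.486
Iteration 2:
  x1 = (0 - (-3)·0.591 - (-4)·-0.518 - (1)·0.486) / (11) = -0.071
  x2 = (7 - (2)·-0.071 - (2)·-0.518 - (-2)·0.486) / (10) = 0.915
  x3 = (-4 - (-4)·-0.071 - (4)·0.915 - (1)·0.486) / (10) = -0.843
  x4 = (1 - (1)·-0.071 - (-4)·0.915 - (3)·-0.843) / (9) = 0.807
Residual b − A·x = (-0.653, 1.292, -0.321, -0.003); ∞-norm = 1.292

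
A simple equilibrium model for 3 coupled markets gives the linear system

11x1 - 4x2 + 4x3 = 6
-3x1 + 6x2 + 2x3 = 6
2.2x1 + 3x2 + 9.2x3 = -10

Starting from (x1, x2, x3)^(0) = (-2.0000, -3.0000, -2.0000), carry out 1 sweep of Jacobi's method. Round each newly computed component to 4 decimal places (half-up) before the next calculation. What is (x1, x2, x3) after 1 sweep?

Iteration 1:
  x1 = (6 - (-4)·-3.0000 - (4)·-2.0000) / (11) = 0.1818
  x2 = (6 - (-3)·-2.0000 - (2)·-2.0000) / (6) = 0.6667
  x3 = (-10 - (2.2)·-2.0000 - (3)·-3.0000) / (9.2) = 0.3696

(0.1818, 0.6667, 0.3696)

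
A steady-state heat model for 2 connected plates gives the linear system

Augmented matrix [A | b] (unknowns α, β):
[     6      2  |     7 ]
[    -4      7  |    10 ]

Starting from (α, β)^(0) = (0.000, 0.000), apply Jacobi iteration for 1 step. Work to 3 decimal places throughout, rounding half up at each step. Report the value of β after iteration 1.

1.429

Iteration 1:
  α = (7 - (2)·0.000) / (6) = 1.167
  β = (10 - (-4)·0.000) / (7) = 1.429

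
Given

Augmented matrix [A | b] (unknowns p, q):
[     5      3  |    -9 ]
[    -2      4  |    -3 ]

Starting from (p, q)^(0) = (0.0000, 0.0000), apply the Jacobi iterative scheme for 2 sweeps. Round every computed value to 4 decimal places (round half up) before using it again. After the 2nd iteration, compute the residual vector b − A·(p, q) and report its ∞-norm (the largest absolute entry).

2.7000

Iteration 1:
  p = (-9 - (3)·0.0000) / (5) = -1.8000
  q = (-3 - (-2)·0.0000) / (4) = -0.7500
Iteration 2:
  p = (-9 - (3)·-0.7500) / (5) = -1.3500
  q = (-3 - (-2)·-1.8000) / (4) = -1.6500
Residual b − A·x = (2.7000, 0.9000); ∞-norm = 2.7000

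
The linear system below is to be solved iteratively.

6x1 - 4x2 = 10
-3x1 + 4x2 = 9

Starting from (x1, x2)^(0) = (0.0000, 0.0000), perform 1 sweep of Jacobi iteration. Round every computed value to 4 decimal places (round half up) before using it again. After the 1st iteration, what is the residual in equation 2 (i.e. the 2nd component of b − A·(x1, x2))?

Iteration 1:
  x1 = (10 - (-4)·0.0000) / (6) = 1.6667
  x2 = (9 - (-3)·0.0000) / (4) = 2.2500
Residual b − A·x = (8.9998, 5.0001)

5.0001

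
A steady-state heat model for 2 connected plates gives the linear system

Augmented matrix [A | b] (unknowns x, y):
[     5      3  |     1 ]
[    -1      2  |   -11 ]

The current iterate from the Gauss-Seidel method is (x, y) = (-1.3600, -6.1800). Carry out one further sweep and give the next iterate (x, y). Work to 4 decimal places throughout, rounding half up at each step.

(3.9080, -3.5460)

One sweep:
  x = (1 - (3)·-6.1800) / (5) = 3.9080
  y = (-11 - (-1)·3.9080) / (2) = -3.5460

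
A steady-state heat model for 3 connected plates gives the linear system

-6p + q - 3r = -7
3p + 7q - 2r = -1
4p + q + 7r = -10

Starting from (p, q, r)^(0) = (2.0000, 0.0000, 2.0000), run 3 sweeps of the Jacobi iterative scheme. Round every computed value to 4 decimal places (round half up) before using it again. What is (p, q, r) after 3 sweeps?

(1.7398, -1.5811, -2.6535)

Iteration 1:
  p = (-7 - (1)·0.0000 - (-3)·2.0000) / (-6) = 0.1667
  q = (-1 - (3)·2.0000 - (-2)·2.0000) / (7) = -0.4286
  r = (-10 - (4)·2.0000 - (1)·0.0000) / (7) = -2.5714
Iteration 2:
  p = (-7 - (1)·-0.4286 - (-3)·-2.5714) / (-6) = 2.3809
  q = (-1 - (3)·0.1667 - (-2)·-2.5714) / (7) = -0.9490
  r = (-10 - (4)·0.1667 - (1)·-0.4286) / (7) = -1.4626
Iteration 3:
  p = (-7 - (1)·-0.9490 - (-3)·-1.4626) / (-6) = 1.7398
  q = (-1 - (3)·2.3809 - (-2)·-1.4626) / (7) = -1.5811
  r = (-10 - (4)·2.3809 - (1)·-0.9490) / (7) = -2.6535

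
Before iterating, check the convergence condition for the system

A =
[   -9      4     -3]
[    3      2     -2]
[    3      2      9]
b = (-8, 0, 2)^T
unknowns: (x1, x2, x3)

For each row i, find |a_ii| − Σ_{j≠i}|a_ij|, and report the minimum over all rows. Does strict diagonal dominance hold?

-3

row 1: |-9| − (4+3) = 2
row 2: |2| − (3+2) = -3
row 3: |9| − (3+2) = 4
minimum over rows = -3 → not strictly diagonally dominant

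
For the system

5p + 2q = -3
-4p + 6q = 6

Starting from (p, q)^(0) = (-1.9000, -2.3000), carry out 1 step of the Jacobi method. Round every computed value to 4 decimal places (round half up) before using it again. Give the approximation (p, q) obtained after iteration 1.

(0.3200, -0.2667)

Iteration 1:
  p = (-3 - (2)·-2.3000) / (5) = 0.3200
  q = (6 - (-4)·-1.9000) / (6) = -0.2667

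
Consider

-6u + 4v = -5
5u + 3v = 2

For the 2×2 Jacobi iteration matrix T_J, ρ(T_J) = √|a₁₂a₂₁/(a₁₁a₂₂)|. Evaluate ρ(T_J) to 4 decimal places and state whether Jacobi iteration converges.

1.0541

a₁₂a₂₁/(a₁₁a₂₂) = (4)·(5) / ((-6)·(3)) = -1.111111
ρ = √|-1.111111| = √1.111111 = 1.0541
ρ > 1, so Jacobi diverges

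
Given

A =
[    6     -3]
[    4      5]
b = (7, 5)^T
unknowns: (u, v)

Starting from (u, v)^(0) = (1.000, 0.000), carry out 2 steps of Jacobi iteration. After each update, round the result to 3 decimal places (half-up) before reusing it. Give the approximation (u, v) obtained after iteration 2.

(1.267, 0.066)

Iteration 1:
  u = (7 - (-3)·0.000) / (6) = 1.167
  v = (5 - (4)·1.000) / (5) = 0.200
Iteration 2:
  u = (7 - (-3)·0.200) / (6) = 1.267
  v = (5 - (4)·1.167) / (5) = 0.066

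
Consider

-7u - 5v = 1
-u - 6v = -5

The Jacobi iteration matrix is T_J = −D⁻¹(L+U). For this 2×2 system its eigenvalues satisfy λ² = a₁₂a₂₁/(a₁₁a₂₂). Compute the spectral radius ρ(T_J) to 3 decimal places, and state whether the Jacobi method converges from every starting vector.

a₁₂a₂₁/(a₁₁a₂₂) = (-5)·(-1) / ((-7)·(-6)) = 0.119048
ρ = √|0.119048| = √0.119048 = 0.345
ρ < 1, so Jacobi converges

0.345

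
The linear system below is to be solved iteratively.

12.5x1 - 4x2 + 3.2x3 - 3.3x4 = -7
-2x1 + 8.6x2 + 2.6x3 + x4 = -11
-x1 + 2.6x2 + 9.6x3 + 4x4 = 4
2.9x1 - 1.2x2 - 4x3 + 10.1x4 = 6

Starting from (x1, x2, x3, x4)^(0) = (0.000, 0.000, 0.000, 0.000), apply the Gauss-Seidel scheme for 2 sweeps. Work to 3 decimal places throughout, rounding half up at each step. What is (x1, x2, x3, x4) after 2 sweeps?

(-0.968, -1.830, 0.444, 0.830)

Iteration 1:
  x1 = (-7 - (-4)·0.000 - (3.2)·0.000 - (-3.3)·0.000) / (12.5) = -0.560
  x2 = (-11 - (-2)·-0.560 - (2.6)·0.000 - (1)·0.000) / (8.6) = -1.409
  x3 = (4 - (-1)·-0.560 - (2.6)·-1.409 - (4)·0.000) / (9.6) = 0.740
  x4 = (6 - (2.9)·-0.560 - (-1.2)·-1.409 - (-4)·0.740) / (10.1) = 0.881
Iteration 2:
  x1 = (-7 - (-4)·-1.409 - (3.2)·0.740 - (-3.3)·0.881) / (12.5) = -0.968
  x2 = (-11 - (-2)·-0.968 - (2.6)·0.740 - (1)·0.881) / (8.6) = -1.830
  x3 = (4 - (-1)·-0.968 - (2.6)·-1.830 - (4)·0.881) / (9.6) = 0.444
  x4 = (6 - (2.9)·-0.968 - (-1.2)·-1.830 - (-4)·0.444) / (10.1) = 0.830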